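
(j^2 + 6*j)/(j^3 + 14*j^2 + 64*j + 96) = j/(j^2 + 8*j + 16)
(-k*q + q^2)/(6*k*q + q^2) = (-k + q)/(6*k + q)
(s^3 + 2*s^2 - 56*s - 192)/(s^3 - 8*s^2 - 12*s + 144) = (s^2 - 2*s - 48)/(s^2 - 12*s + 36)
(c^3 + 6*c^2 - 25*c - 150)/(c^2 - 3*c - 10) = (c^2 + 11*c + 30)/(c + 2)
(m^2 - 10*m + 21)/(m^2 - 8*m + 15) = (m - 7)/(m - 5)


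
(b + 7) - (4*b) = 7 - 3*b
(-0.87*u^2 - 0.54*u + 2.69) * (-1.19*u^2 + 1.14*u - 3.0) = 1.0353*u^4 - 0.3492*u^3 - 1.2067*u^2 + 4.6866*u - 8.07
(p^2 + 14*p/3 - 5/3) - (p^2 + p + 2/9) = 11*p/3 - 17/9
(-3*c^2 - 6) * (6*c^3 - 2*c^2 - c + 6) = -18*c^5 + 6*c^4 - 33*c^3 - 6*c^2 + 6*c - 36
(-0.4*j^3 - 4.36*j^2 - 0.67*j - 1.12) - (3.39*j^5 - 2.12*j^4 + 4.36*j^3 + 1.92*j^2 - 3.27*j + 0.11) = -3.39*j^5 + 2.12*j^4 - 4.76*j^3 - 6.28*j^2 + 2.6*j - 1.23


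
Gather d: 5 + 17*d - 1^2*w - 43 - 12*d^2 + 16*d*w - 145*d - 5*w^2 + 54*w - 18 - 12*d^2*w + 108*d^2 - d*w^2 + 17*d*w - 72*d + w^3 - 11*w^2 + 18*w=d^2*(96 - 12*w) + d*(-w^2 + 33*w - 200) + w^3 - 16*w^2 + 71*w - 56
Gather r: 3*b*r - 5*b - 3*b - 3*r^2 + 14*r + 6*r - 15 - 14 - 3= -8*b - 3*r^2 + r*(3*b + 20) - 32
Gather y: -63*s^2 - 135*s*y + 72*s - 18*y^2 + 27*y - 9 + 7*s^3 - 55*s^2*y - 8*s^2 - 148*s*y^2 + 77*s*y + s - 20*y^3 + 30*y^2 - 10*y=7*s^3 - 71*s^2 + 73*s - 20*y^3 + y^2*(12 - 148*s) + y*(-55*s^2 - 58*s + 17) - 9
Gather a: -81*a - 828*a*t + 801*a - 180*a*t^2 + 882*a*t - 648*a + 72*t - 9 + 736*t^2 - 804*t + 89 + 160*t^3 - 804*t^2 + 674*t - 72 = a*(-180*t^2 + 54*t + 72) + 160*t^3 - 68*t^2 - 58*t + 8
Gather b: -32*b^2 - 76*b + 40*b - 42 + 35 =-32*b^2 - 36*b - 7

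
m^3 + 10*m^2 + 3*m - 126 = (m - 3)*(m + 6)*(m + 7)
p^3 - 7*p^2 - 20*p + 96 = (p - 8)*(p - 3)*(p + 4)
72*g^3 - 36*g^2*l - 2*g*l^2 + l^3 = (-6*g + l)*(-2*g + l)*(6*g + l)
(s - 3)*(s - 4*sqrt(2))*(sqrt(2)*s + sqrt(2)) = sqrt(2)*s^3 - 8*s^2 - 2*sqrt(2)*s^2 - 3*sqrt(2)*s + 16*s + 24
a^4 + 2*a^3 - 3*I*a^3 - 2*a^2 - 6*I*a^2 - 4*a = a*(a + 2)*(a - 2*I)*(a - I)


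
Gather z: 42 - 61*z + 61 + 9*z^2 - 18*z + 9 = 9*z^2 - 79*z + 112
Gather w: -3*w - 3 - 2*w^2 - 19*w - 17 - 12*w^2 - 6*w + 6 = -14*w^2 - 28*w - 14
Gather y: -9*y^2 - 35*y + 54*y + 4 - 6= -9*y^2 + 19*y - 2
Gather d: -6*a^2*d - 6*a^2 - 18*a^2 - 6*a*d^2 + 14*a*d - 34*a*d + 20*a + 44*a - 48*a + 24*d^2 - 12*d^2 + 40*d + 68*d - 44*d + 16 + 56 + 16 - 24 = -24*a^2 + 16*a + d^2*(12 - 6*a) + d*(-6*a^2 - 20*a + 64) + 64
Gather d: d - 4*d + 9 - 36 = -3*d - 27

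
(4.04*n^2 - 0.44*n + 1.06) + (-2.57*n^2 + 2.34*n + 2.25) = 1.47*n^2 + 1.9*n + 3.31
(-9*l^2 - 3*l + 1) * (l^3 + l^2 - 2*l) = -9*l^5 - 12*l^4 + 16*l^3 + 7*l^2 - 2*l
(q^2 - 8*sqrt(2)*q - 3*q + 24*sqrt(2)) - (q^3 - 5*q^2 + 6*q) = -q^3 + 6*q^2 - 8*sqrt(2)*q - 9*q + 24*sqrt(2)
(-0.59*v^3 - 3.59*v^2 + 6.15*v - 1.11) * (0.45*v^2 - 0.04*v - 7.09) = -0.2655*v^5 - 1.5919*v^4 + 7.0942*v^3 + 24.7076*v^2 - 43.5591*v + 7.8699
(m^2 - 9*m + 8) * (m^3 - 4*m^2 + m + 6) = m^5 - 13*m^4 + 45*m^3 - 35*m^2 - 46*m + 48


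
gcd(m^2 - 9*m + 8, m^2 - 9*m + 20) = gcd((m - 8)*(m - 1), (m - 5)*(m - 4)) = 1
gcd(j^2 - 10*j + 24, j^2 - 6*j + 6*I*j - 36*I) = j - 6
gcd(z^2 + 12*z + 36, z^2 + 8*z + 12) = z + 6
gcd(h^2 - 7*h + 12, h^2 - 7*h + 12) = h^2 - 7*h + 12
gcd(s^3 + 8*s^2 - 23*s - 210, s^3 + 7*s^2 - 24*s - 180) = s^2 + s - 30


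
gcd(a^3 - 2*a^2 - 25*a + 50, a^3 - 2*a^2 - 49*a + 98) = a - 2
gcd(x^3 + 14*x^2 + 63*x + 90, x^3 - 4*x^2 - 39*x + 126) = x + 6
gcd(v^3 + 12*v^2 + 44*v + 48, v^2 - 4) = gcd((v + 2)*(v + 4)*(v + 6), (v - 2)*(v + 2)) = v + 2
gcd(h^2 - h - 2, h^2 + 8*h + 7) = h + 1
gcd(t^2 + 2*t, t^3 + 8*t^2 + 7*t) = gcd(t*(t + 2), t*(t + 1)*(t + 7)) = t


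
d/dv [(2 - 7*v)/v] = -2/v^2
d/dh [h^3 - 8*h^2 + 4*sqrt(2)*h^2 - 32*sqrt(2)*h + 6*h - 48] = 3*h^2 - 16*h + 8*sqrt(2)*h - 32*sqrt(2) + 6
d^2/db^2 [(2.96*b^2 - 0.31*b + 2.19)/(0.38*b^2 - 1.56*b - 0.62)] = (-4.44089209850063e-16*b^4 + 3.419848*b^3 + 6.081672*b^2 - 8.227608*b + 14.566408)/(0.054872*b^6 - 0.675792*b^5 + 2.50572*b^4 - 1.5912*b^3 - 4.08828*b^2 - 1.798992*b - 0.238328)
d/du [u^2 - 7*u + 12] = 2*u - 7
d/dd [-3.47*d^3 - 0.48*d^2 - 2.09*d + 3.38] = -10.41*d^2 - 0.96*d - 2.09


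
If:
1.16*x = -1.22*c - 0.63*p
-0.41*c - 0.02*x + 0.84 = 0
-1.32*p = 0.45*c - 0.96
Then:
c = 2.16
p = -0.01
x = -2.27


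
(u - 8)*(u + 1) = u^2 - 7*u - 8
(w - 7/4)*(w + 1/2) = w^2 - 5*w/4 - 7/8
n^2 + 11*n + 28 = (n + 4)*(n + 7)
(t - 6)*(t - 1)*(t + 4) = t^3 - 3*t^2 - 22*t + 24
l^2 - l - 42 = (l - 7)*(l + 6)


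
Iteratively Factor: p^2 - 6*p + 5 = (p - 1)*(p - 5)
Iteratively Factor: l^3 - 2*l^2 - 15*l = (l)*(l^2 - 2*l - 15) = l*(l + 3)*(l - 5)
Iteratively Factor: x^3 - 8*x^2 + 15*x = (x - 5)*(x^2 - 3*x) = (x - 5)*(x - 3)*(x)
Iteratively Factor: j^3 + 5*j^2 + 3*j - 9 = (j - 1)*(j^2 + 6*j + 9) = (j - 1)*(j + 3)*(j + 3)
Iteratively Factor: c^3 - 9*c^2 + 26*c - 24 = (c - 4)*(c^2 - 5*c + 6) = (c - 4)*(c - 2)*(c - 3)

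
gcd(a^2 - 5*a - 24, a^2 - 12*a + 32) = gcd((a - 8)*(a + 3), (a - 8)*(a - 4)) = a - 8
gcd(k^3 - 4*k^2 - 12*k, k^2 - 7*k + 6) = k - 6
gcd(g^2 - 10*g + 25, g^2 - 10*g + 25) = g^2 - 10*g + 25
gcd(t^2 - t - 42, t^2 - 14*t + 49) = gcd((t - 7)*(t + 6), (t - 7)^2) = t - 7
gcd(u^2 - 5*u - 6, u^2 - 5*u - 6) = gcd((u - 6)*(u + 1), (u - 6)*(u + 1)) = u^2 - 5*u - 6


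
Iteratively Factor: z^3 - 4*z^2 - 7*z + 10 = (z - 5)*(z^2 + z - 2) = (z - 5)*(z - 1)*(z + 2)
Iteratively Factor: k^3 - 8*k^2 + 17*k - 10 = (k - 2)*(k^2 - 6*k + 5) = (k - 2)*(k - 1)*(k - 5)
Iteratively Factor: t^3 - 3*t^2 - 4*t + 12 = (t - 2)*(t^2 - t - 6) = (t - 2)*(t + 2)*(t - 3)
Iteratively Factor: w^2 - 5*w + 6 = (w - 3)*(w - 2)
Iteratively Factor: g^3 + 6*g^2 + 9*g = (g)*(g^2 + 6*g + 9) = g*(g + 3)*(g + 3)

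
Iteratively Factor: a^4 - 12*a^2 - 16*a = (a)*(a^3 - 12*a - 16) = a*(a + 2)*(a^2 - 2*a - 8) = a*(a + 2)^2*(a - 4)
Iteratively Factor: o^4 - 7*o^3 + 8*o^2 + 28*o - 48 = (o + 2)*(o^3 - 9*o^2 + 26*o - 24) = (o - 4)*(o + 2)*(o^2 - 5*o + 6) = (o - 4)*(o - 3)*(o + 2)*(o - 2)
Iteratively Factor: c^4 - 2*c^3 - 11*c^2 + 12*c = (c)*(c^3 - 2*c^2 - 11*c + 12) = c*(c - 1)*(c^2 - c - 12) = c*(c - 1)*(c + 3)*(c - 4)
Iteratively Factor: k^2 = (k)*(k)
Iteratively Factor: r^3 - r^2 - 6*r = (r)*(r^2 - r - 6) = r*(r - 3)*(r + 2)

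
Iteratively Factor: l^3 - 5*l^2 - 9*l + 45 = (l + 3)*(l^2 - 8*l + 15) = (l - 3)*(l + 3)*(l - 5)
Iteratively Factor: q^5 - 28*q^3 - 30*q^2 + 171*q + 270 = (q + 3)*(q^4 - 3*q^3 - 19*q^2 + 27*q + 90) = (q - 3)*(q + 3)*(q^3 - 19*q - 30) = (q - 3)*(q + 2)*(q + 3)*(q^2 - 2*q - 15) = (q - 3)*(q + 2)*(q + 3)^2*(q - 5)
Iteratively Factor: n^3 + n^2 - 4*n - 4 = (n - 2)*(n^2 + 3*n + 2) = (n - 2)*(n + 1)*(n + 2)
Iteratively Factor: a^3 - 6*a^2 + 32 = (a - 4)*(a^2 - 2*a - 8) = (a - 4)^2*(a + 2)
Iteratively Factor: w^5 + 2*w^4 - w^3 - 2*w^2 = (w)*(w^4 + 2*w^3 - w^2 - 2*w) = w*(w + 1)*(w^3 + w^2 - 2*w) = w*(w + 1)*(w + 2)*(w^2 - w) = w^2*(w + 1)*(w + 2)*(w - 1)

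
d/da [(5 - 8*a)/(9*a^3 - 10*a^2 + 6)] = (-72*a^3 + 80*a^2 + a*(8*a - 5)*(27*a - 20) - 48)/(9*a^3 - 10*a^2 + 6)^2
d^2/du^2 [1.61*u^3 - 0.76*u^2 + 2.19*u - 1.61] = 9.66*u - 1.52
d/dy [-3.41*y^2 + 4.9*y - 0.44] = 4.9 - 6.82*y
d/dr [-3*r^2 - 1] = -6*r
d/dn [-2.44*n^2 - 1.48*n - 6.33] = -4.88*n - 1.48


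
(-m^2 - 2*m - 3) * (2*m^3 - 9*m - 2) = -2*m^5 - 4*m^4 + 3*m^3 + 20*m^2 + 31*m + 6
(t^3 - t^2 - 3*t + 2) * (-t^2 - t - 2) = -t^5 + 2*t^3 + 3*t^2 + 4*t - 4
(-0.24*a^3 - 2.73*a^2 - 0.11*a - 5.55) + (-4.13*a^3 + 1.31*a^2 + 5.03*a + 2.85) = -4.37*a^3 - 1.42*a^2 + 4.92*a - 2.7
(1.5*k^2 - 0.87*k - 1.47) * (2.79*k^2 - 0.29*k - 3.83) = 4.185*k^4 - 2.8623*k^3 - 9.594*k^2 + 3.7584*k + 5.6301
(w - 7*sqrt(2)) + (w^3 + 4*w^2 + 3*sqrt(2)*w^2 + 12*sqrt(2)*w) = w^3 + 4*w^2 + 3*sqrt(2)*w^2 + w + 12*sqrt(2)*w - 7*sqrt(2)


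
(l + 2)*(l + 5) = l^2 + 7*l + 10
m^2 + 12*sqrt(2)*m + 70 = (m + 5*sqrt(2))*(m + 7*sqrt(2))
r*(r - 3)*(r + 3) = r^3 - 9*r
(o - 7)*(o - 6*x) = o^2 - 6*o*x - 7*o + 42*x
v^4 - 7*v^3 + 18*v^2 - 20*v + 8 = (v - 2)^3*(v - 1)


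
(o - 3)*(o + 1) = o^2 - 2*o - 3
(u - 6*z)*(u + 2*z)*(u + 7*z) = u^3 + 3*u^2*z - 40*u*z^2 - 84*z^3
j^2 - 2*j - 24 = (j - 6)*(j + 4)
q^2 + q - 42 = (q - 6)*(q + 7)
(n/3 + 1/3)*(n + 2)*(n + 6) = n^3/3 + 3*n^2 + 20*n/3 + 4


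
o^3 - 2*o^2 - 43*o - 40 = (o - 8)*(o + 1)*(o + 5)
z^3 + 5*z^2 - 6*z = z*(z - 1)*(z + 6)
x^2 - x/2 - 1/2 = (x - 1)*(x + 1/2)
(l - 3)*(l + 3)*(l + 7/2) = l^3 + 7*l^2/2 - 9*l - 63/2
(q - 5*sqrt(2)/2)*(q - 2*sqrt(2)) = q^2 - 9*sqrt(2)*q/2 + 10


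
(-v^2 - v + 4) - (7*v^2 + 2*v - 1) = -8*v^2 - 3*v + 5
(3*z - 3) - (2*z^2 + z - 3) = -2*z^2 + 2*z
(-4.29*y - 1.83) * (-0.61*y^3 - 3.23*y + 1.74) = 2.6169*y^4 + 1.1163*y^3 + 13.8567*y^2 - 1.5537*y - 3.1842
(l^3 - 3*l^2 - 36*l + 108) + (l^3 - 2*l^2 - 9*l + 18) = 2*l^3 - 5*l^2 - 45*l + 126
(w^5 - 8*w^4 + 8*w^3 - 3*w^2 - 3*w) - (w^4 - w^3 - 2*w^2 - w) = w^5 - 9*w^4 + 9*w^3 - w^2 - 2*w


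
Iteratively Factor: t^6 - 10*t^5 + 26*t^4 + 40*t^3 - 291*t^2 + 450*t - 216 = (t - 3)*(t^5 - 7*t^4 + 5*t^3 + 55*t^2 - 126*t + 72) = (t - 3)^2*(t^4 - 4*t^3 - 7*t^2 + 34*t - 24) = (t - 3)^2*(t - 1)*(t^3 - 3*t^2 - 10*t + 24) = (t - 3)^2*(t - 1)*(t + 3)*(t^2 - 6*t + 8) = (t - 4)*(t - 3)^2*(t - 1)*(t + 3)*(t - 2)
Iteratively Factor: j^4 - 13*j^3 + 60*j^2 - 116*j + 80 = (j - 2)*(j^3 - 11*j^2 + 38*j - 40) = (j - 2)^2*(j^2 - 9*j + 20) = (j - 4)*(j - 2)^2*(j - 5)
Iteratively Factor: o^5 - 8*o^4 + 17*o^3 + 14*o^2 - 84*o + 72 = (o - 2)*(o^4 - 6*o^3 + 5*o^2 + 24*o - 36) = (o - 2)^2*(o^3 - 4*o^2 - 3*o + 18) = (o - 2)^2*(o + 2)*(o^2 - 6*o + 9) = (o - 3)*(o - 2)^2*(o + 2)*(o - 3)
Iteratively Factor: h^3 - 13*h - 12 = (h + 1)*(h^2 - h - 12) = (h + 1)*(h + 3)*(h - 4)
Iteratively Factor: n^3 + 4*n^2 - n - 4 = (n + 1)*(n^2 + 3*n - 4) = (n + 1)*(n + 4)*(n - 1)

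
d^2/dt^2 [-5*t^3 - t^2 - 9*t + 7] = -30*t - 2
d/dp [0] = 0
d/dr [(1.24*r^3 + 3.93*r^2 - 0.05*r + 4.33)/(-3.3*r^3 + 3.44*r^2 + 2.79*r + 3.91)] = (17.2346*r^4 + 6.5892*r^3 + 68.5489*r^2 + 0.9422*r - 12.2762)/(10.89*r^6 - 22.704*r^5 - 6.5804*r^4 - 6.6108*r^3 + 34.6849*r^2 + 21.8178*r + 15.2881)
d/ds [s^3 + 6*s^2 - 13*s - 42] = 3*s^2 + 12*s - 13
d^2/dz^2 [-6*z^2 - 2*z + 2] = -12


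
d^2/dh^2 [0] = 0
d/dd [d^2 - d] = 2*d - 1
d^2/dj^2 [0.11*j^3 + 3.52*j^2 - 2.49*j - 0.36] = 0.66*j + 7.04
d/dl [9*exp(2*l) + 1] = 18*exp(2*l)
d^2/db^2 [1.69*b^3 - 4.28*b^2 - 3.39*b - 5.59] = 10.14*b - 8.56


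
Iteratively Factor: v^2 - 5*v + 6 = (v - 3)*(v - 2)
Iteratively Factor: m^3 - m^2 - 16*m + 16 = (m - 4)*(m^2 + 3*m - 4) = (m - 4)*(m + 4)*(m - 1)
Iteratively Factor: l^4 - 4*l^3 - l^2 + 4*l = (l + 1)*(l^3 - 5*l^2 + 4*l) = l*(l + 1)*(l^2 - 5*l + 4) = l*(l - 1)*(l + 1)*(l - 4)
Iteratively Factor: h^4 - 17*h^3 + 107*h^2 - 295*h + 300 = (h - 4)*(h^3 - 13*h^2 + 55*h - 75) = (h - 4)*(h - 3)*(h^2 - 10*h + 25) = (h - 5)*(h - 4)*(h - 3)*(h - 5)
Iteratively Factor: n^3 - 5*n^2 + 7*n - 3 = (n - 1)*(n^2 - 4*n + 3) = (n - 3)*(n - 1)*(n - 1)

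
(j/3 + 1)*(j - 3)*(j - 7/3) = j^3/3 - 7*j^2/9 - 3*j + 7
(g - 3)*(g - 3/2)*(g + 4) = g^3 - g^2/2 - 27*g/2 + 18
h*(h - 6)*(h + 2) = h^3 - 4*h^2 - 12*h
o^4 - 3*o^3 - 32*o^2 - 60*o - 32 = (o - 8)*(o + 1)*(o + 2)^2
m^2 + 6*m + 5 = (m + 1)*(m + 5)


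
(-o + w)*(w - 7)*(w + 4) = -o*w^2 + 3*o*w + 28*o + w^3 - 3*w^2 - 28*w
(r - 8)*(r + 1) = r^2 - 7*r - 8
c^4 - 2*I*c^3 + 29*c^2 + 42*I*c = c*(c - 7*I)*(c + 2*I)*(c + 3*I)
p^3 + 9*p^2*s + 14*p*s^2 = p*(p + 2*s)*(p + 7*s)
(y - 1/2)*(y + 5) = y^2 + 9*y/2 - 5/2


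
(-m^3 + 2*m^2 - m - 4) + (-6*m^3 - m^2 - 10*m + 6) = -7*m^3 + m^2 - 11*m + 2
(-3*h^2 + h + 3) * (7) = -21*h^2 + 7*h + 21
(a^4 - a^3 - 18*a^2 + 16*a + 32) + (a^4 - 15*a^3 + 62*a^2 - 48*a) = 2*a^4 - 16*a^3 + 44*a^2 - 32*a + 32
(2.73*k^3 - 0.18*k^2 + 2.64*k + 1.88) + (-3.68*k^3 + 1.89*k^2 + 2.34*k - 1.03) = -0.95*k^3 + 1.71*k^2 + 4.98*k + 0.85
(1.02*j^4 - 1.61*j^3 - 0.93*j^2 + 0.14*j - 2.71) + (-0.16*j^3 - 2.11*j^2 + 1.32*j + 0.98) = 1.02*j^4 - 1.77*j^3 - 3.04*j^2 + 1.46*j - 1.73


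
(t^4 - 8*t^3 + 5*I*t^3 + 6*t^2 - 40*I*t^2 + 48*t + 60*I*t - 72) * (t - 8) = t^5 - 16*t^4 + 5*I*t^4 + 70*t^3 - 80*I*t^3 + 380*I*t^2 - 456*t - 480*I*t + 576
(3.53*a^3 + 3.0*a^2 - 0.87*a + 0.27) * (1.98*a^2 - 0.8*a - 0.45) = 6.9894*a^5 + 3.116*a^4 - 5.7111*a^3 - 0.1194*a^2 + 0.1755*a - 0.1215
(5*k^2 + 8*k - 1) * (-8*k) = -40*k^3 - 64*k^2 + 8*k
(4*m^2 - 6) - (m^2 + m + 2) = 3*m^2 - m - 8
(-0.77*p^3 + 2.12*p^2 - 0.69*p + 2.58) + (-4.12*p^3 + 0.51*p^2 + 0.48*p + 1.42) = -4.89*p^3 + 2.63*p^2 - 0.21*p + 4.0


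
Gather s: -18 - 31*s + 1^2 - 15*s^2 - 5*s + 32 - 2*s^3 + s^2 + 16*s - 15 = -2*s^3 - 14*s^2 - 20*s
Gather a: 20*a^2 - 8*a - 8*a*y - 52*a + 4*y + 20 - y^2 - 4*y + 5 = 20*a^2 + a*(-8*y - 60) - y^2 + 25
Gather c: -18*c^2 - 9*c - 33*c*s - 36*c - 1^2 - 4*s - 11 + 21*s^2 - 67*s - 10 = -18*c^2 + c*(-33*s - 45) + 21*s^2 - 71*s - 22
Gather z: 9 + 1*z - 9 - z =0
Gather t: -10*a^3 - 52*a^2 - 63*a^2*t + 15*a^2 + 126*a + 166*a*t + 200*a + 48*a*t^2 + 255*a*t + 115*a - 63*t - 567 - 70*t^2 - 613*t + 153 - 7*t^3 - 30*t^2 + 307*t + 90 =-10*a^3 - 37*a^2 + 441*a - 7*t^3 + t^2*(48*a - 100) + t*(-63*a^2 + 421*a - 369) - 324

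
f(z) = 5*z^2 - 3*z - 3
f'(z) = 10*z - 3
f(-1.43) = 11.51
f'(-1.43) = -17.30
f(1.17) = 0.33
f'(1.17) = 8.70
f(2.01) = 11.17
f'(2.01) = 17.10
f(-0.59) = 0.51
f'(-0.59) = -8.90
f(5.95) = 156.16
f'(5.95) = 56.50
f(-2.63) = 39.47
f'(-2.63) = -29.30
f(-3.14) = 55.72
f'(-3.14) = -34.40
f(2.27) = 15.95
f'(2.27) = 19.70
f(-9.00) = 429.00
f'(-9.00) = -93.00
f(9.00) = 375.00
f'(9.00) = 87.00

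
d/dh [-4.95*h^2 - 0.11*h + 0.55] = -9.9*h - 0.11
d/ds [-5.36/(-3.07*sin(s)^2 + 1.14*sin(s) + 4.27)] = (6.1104 - 32.9104*sin(s))*cos(s)/(-3.07*sin(s)^2 + 1.14*sin(s) + 4.27)^2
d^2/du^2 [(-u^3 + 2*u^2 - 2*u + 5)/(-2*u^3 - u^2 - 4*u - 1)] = 2*(-10*u^6 - 72*u^4 - 43*u^3 - 141*u^2 - 33*u - 85)/(8*u^9 + 12*u^8 + 54*u^7 + 61*u^6 + 120*u^5 + 99*u^4 + 94*u^3 + 51*u^2 + 12*u + 1)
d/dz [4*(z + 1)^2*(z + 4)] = 12*(z + 1)*(z + 3)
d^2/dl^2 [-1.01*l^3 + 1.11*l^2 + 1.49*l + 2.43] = 2.22 - 6.06*l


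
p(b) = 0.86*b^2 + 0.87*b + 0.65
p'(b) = 1.72*b + 0.87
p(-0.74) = 0.48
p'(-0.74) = -0.40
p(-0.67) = 0.45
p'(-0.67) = -0.28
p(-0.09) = 0.58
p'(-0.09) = 0.72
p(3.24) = 12.50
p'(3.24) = 6.44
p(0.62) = 1.52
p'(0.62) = 1.94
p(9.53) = 87.05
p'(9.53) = 17.26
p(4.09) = 18.59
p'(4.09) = 7.90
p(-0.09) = 0.58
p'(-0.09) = 0.72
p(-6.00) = 26.39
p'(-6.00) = -9.45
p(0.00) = 0.65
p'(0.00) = 0.87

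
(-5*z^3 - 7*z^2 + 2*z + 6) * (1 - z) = 5*z^4 + 2*z^3 - 9*z^2 - 4*z + 6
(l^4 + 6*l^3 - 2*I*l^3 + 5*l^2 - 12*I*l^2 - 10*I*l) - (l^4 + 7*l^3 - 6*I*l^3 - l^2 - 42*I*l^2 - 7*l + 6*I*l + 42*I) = -l^3 + 4*I*l^3 + 6*l^2 + 30*I*l^2 + 7*l - 16*I*l - 42*I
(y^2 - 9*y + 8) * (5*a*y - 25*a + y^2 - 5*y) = 5*a*y^3 - 70*a*y^2 + 265*a*y - 200*a + y^4 - 14*y^3 + 53*y^2 - 40*y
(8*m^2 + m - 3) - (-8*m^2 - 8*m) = 16*m^2 + 9*m - 3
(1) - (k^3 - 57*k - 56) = -k^3 + 57*k + 57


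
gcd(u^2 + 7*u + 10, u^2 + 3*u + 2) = u + 2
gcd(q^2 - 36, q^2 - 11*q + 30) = q - 6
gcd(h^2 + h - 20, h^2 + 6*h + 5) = h + 5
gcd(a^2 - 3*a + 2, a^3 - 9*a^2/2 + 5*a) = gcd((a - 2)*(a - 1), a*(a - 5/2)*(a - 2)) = a - 2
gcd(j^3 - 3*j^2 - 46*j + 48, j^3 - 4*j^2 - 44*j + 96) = j^2 - 2*j - 48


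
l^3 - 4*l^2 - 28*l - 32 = (l - 8)*(l + 2)^2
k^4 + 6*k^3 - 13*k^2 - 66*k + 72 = (k - 3)*(k - 1)*(k + 4)*(k + 6)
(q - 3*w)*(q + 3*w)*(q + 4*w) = q^3 + 4*q^2*w - 9*q*w^2 - 36*w^3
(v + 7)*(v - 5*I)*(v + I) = v^3 + 7*v^2 - 4*I*v^2 + 5*v - 28*I*v + 35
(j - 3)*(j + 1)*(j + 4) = j^3 + 2*j^2 - 11*j - 12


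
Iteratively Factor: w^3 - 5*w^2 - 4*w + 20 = (w - 2)*(w^2 - 3*w - 10) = (w - 2)*(w + 2)*(w - 5)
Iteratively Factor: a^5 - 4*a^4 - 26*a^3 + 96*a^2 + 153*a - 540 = (a - 5)*(a^4 + a^3 - 21*a^2 - 9*a + 108) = (a - 5)*(a - 3)*(a^3 + 4*a^2 - 9*a - 36) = (a - 5)*(a - 3)^2*(a^2 + 7*a + 12) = (a - 5)*(a - 3)^2*(a + 3)*(a + 4)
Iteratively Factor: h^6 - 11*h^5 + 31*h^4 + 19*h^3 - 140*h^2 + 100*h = (h - 1)*(h^5 - 10*h^4 + 21*h^3 + 40*h^2 - 100*h) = (h - 1)*(h + 2)*(h^4 - 12*h^3 + 45*h^2 - 50*h) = h*(h - 1)*(h + 2)*(h^3 - 12*h^2 + 45*h - 50) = h*(h - 2)*(h - 1)*(h + 2)*(h^2 - 10*h + 25) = h*(h - 5)*(h - 2)*(h - 1)*(h + 2)*(h - 5)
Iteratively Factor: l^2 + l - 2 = (l - 1)*(l + 2)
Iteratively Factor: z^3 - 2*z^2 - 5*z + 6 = (z + 2)*(z^2 - 4*z + 3) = (z - 3)*(z + 2)*(z - 1)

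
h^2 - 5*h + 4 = (h - 4)*(h - 1)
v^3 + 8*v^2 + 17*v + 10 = (v + 1)*(v + 2)*(v + 5)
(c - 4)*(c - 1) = c^2 - 5*c + 4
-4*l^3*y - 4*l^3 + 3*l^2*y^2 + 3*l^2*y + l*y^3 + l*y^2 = (-l + y)*(4*l + y)*(l*y + l)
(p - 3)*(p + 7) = p^2 + 4*p - 21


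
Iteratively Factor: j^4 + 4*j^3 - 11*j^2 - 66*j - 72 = (j - 4)*(j^3 + 8*j^2 + 21*j + 18) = (j - 4)*(j + 3)*(j^2 + 5*j + 6) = (j - 4)*(j + 2)*(j + 3)*(j + 3)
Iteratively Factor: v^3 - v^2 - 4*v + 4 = (v - 2)*(v^2 + v - 2) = (v - 2)*(v - 1)*(v + 2)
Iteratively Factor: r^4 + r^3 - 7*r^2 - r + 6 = (r - 1)*(r^3 + 2*r^2 - 5*r - 6) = (r - 1)*(r + 1)*(r^2 + r - 6) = (r - 1)*(r + 1)*(r + 3)*(r - 2)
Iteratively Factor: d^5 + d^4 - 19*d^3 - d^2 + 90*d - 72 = (d - 2)*(d^4 + 3*d^3 - 13*d^2 - 27*d + 36) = (d - 2)*(d - 1)*(d^3 + 4*d^2 - 9*d - 36) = (d - 2)*(d - 1)*(d + 3)*(d^2 + d - 12) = (d - 2)*(d - 1)*(d + 3)*(d + 4)*(d - 3)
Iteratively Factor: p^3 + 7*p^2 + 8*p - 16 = (p - 1)*(p^2 + 8*p + 16) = (p - 1)*(p + 4)*(p + 4)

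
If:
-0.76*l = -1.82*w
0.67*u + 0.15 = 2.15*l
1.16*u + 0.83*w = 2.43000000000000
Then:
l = 0.66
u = 1.90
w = 0.28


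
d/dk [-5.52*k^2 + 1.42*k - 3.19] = 1.42 - 11.04*k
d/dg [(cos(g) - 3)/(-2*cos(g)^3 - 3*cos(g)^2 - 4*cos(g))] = (-4*cos(g)^3 + 15*cos(g)^2 + 18*cos(g) + 12)*sin(g)/((3*cos(g) + cos(2*g) + 5)^2*cos(g)^2)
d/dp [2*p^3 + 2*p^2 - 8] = 2*p*(3*p + 2)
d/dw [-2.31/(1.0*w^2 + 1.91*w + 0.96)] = (4.62*w + 4.4121)/(1.0*w^2 + 1.91*w + 0.96)^2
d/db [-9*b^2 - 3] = -18*b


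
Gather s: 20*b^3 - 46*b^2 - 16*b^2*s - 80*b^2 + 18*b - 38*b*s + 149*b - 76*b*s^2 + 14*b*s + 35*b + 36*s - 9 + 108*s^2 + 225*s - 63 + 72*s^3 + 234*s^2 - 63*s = 20*b^3 - 126*b^2 + 202*b + 72*s^3 + s^2*(342 - 76*b) + s*(-16*b^2 - 24*b + 198) - 72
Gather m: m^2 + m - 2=m^2 + m - 2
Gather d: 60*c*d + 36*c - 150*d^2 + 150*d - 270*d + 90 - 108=36*c - 150*d^2 + d*(60*c - 120) - 18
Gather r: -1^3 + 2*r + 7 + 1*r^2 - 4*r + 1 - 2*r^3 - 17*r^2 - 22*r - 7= -2*r^3 - 16*r^2 - 24*r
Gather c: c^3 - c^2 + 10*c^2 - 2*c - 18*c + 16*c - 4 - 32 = c^3 + 9*c^2 - 4*c - 36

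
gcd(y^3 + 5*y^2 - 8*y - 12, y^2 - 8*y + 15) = 1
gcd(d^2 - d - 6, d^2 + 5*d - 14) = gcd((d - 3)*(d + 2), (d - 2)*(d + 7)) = 1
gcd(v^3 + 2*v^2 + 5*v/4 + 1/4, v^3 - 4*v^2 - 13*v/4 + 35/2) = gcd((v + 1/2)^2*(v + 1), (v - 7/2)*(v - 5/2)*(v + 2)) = 1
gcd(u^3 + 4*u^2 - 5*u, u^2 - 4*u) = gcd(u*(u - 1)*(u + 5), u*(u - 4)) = u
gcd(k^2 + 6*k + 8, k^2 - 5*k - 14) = k + 2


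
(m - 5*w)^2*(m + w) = m^3 - 9*m^2*w + 15*m*w^2 + 25*w^3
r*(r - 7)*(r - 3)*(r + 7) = r^4 - 3*r^3 - 49*r^2 + 147*r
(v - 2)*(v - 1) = v^2 - 3*v + 2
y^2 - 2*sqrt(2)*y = y*(y - 2*sqrt(2))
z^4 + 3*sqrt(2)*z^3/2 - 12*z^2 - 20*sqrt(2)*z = z*(z - 5*sqrt(2)/2)*(z + 2*sqrt(2))^2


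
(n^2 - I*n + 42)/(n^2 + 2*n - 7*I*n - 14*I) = (n + 6*I)/(n + 2)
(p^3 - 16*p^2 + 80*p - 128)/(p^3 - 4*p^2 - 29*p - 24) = (p^2 - 8*p + 16)/(p^2 + 4*p + 3)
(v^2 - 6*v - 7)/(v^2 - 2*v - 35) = (v + 1)/(v + 5)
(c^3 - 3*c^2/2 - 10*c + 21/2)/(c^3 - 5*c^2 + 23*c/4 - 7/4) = 2*(c + 3)/(2*c - 1)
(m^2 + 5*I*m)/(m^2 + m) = (m + 5*I)/(m + 1)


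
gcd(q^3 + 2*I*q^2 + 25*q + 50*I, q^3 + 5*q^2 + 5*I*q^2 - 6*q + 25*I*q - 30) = q + 2*I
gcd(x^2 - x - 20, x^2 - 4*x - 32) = x + 4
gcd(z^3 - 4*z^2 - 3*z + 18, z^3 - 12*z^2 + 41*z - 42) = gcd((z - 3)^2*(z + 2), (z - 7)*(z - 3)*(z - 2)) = z - 3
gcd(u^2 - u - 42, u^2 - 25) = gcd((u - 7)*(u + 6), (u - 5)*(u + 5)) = 1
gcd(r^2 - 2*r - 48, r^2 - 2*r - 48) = r^2 - 2*r - 48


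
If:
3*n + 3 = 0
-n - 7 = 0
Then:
No Solution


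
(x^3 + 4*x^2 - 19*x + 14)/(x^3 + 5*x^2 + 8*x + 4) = (x^3 + 4*x^2 - 19*x + 14)/(x^3 + 5*x^2 + 8*x + 4)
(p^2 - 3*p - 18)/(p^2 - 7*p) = (p^2 - 3*p - 18)/(p*(p - 7))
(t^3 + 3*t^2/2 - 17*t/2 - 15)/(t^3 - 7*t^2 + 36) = (t + 5/2)/(t - 6)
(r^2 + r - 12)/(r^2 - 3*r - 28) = (r - 3)/(r - 7)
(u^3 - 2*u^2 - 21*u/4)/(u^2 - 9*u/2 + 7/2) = u*(2*u + 3)/(2*(u - 1))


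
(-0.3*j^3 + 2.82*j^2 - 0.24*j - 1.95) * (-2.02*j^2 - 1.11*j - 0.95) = 0.606*j^5 - 5.3634*j^4 - 2.3604*j^3 + 1.5264*j^2 + 2.3925*j + 1.8525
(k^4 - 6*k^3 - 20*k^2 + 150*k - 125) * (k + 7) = k^5 + k^4 - 62*k^3 + 10*k^2 + 925*k - 875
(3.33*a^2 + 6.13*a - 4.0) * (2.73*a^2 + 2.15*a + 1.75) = 9.0909*a^4 + 23.8944*a^3 + 8.087*a^2 + 2.1275*a - 7.0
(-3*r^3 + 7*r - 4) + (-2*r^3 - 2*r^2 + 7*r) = -5*r^3 - 2*r^2 + 14*r - 4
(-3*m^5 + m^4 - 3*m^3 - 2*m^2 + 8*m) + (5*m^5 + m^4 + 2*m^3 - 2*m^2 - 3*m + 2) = 2*m^5 + 2*m^4 - m^3 - 4*m^2 + 5*m + 2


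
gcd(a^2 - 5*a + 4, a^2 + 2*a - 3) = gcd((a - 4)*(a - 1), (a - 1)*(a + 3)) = a - 1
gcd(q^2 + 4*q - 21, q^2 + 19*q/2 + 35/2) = q + 7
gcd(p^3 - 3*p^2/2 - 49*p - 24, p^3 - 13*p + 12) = 1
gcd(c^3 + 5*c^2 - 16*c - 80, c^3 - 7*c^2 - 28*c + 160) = c^2 + c - 20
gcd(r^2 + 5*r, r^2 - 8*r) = r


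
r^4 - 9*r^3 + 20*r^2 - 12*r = r*(r - 6)*(r - 2)*(r - 1)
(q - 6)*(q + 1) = q^2 - 5*q - 6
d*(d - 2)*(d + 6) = d^3 + 4*d^2 - 12*d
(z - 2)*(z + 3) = z^2 + z - 6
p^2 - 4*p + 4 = (p - 2)^2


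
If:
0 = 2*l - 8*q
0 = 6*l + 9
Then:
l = -3/2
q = -3/8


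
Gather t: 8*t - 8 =8*t - 8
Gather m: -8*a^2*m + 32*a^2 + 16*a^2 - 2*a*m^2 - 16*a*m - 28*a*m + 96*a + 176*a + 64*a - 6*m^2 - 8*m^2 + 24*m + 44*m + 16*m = 48*a^2 + 336*a + m^2*(-2*a - 14) + m*(-8*a^2 - 44*a + 84)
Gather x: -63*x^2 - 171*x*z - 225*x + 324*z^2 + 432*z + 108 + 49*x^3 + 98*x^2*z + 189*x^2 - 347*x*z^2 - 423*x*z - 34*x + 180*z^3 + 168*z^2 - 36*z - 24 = 49*x^3 + x^2*(98*z + 126) + x*(-347*z^2 - 594*z - 259) + 180*z^3 + 492*z^2 + 396*z + 84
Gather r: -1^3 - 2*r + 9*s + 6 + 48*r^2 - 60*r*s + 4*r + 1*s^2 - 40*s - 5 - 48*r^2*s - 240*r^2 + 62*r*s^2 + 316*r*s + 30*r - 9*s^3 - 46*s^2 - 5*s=r^2*(-48*s - 192) + r*(62*s^2 + 256*s + 32) - 9*s^3 - 45*s^2 - 36*s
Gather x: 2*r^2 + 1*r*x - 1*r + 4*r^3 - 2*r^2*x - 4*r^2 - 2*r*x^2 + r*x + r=4*r^3 - 2*r^2 - 2*r*x^2 + x*(-2*r^2 + 2*r)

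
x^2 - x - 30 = (x - 6)*(x + 5)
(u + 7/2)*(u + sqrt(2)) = u^2 + sqrt(2)*u + 7*u/2 + 7*sqrt(2)/2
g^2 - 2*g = g*(g - 2)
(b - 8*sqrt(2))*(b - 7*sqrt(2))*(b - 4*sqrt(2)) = b^3 - 19*sqrt(2)*b^2 + 232*b - 448*sqrt(2)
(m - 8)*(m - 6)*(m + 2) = m^3 - 12*m^2 + 20*m + 96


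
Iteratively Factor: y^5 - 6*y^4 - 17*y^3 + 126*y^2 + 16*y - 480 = (y + 4)*(y^4 - 10*y^3 + 23*y^2 + 34*y - 120) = (y - 5)*(y + 4)*(y^3 - 5*y^2 - 2*y + 24) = (y - 5)*(y - 3)*(y + 4)*(y^2 - 2*y - 8) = (y - 5)*(y - 3)*(y + 2)*(y + 4)*(y - 4)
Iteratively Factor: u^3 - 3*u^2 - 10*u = (u - 5)*(u^2 + 2*u) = u*(u - 5)*(u + 2)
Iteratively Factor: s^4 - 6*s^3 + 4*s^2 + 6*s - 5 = (s - 1)*(s^3 - 5*s^2 - s + 5) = (s - 1)*(s + 1)*(s^2 - 6*s + 5) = (s - 1)^2*(s + 1)*(s - 5)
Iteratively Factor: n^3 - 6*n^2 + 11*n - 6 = (n - 1)*(n^2 - 5*n + 6) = (n - 2)*(n - 1)*(n - 3)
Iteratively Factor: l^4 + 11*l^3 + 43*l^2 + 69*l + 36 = (l + 3)*(l^3 + 8*l^2 + 19*l + 12) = (l + 3)^2*(l^2 + 5*l + 4) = (l + 1)*(l + 3)^2*(l + 4)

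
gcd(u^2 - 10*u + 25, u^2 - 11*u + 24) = 1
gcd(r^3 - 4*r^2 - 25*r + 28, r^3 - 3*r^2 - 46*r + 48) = r - 1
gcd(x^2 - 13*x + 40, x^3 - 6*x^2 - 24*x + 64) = x - 8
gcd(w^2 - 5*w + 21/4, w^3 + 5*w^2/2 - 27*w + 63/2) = w - 3/2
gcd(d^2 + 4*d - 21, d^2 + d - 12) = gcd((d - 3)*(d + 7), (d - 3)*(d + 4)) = d - 3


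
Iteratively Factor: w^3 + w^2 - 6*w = (w + 3)*(w^2 - 2*w) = (w - 2)*(w + 3)*(w)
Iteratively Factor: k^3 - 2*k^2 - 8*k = (k - 4)*(k^2 + 2*k) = (k - 4)*(k + 2)*(k)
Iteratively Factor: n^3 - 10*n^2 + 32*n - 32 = (n - 4)*(n^2 - 6*n + 8) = (n - 4)^2*(n - 2)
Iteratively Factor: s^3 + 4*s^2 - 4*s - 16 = (s + 2)*(s^2 + 2*s - 8) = (s + 2)*(s + 4)*(s - 2)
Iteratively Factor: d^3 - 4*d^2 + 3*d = (d)*(d^2 - 4*d + 3) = d*(d - 1)*(d - 3)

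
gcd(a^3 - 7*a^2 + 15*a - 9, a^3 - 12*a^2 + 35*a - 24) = a^2 - 4*a + 3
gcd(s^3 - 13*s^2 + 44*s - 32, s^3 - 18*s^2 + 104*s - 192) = s^2 - 12*s + 32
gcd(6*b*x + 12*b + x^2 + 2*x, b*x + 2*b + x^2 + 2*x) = x + 2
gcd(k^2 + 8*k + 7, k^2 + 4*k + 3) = k + 1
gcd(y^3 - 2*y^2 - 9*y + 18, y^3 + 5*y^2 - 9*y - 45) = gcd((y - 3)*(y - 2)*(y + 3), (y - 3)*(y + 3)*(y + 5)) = y^2 - 9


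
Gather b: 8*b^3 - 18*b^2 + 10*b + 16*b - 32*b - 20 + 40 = 8*b^3 - 18*b^2 - 6*b + 20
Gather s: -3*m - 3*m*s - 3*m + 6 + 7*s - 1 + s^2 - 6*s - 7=-6*m + s^2 + s*(1 - 3*m) - 2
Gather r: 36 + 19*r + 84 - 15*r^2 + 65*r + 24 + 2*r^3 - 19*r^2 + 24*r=2*r^3 - 34*r^2 + 108*r + 144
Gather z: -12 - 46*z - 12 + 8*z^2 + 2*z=8*z^2 - 44*z - 24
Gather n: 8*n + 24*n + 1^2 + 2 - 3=32*n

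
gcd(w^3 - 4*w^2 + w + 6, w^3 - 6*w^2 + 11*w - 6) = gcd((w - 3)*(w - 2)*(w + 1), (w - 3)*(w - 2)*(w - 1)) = w^2 - 5*w + 6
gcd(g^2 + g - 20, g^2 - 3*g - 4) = g - 4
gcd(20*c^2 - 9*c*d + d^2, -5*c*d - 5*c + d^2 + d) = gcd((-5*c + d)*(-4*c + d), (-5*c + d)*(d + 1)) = 5*c - d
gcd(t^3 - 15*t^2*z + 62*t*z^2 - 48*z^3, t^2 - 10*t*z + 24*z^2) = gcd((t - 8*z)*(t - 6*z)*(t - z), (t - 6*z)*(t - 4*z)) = -t + 6*z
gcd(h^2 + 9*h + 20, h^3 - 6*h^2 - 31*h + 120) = h + 5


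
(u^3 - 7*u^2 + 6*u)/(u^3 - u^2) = (u - 6)/u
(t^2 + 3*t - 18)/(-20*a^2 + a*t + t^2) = (t^2 + 3*t - 18)/(-20*a^2 + a*t + t^2)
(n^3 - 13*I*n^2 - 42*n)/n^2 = n - 13*I - 42/n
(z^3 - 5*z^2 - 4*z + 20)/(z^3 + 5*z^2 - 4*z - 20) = (z - 5)/(z + 5)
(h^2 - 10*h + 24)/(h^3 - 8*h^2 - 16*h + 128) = (h - 6)/(h^2 - 4*h - 32)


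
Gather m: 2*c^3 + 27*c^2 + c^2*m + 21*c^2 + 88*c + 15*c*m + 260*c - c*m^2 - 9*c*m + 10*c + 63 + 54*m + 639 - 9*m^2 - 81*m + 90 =2*c^3 + 48*c^2 + 358*c + m^2*(-c - 9) + m*(c^2 + 6*c - 27) + 792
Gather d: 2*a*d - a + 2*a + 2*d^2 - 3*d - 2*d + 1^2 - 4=a + 2*d^2 + d*(2*a - 5) - 3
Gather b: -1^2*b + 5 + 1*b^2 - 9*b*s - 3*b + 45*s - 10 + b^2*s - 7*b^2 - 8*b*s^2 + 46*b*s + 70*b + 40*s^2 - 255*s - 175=b^2*(s - 6) + b*(-8*s^2 + 37*s + 66) + 40*s^2 - 210*s - 180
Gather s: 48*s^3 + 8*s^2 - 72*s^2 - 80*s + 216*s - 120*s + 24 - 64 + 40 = 48*s^3 - 64*s^2 + 16*s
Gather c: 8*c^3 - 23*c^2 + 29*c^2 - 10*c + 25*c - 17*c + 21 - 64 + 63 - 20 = 8*c^3 + 6*c^2 - 2*c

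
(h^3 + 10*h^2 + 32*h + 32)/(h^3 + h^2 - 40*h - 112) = (h + 2)/(h - 7)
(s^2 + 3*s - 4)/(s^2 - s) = (s + 4)/s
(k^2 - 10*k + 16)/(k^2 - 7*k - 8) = (k - 2)/(k + 1)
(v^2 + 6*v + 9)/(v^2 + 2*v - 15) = (v^2 + 6*v + 9)/(v^2 + 2*v - 15)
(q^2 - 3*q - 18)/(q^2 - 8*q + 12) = (q + 3)/(q - 2)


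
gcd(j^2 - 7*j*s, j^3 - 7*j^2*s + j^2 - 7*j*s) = -j^2 + 7*j*s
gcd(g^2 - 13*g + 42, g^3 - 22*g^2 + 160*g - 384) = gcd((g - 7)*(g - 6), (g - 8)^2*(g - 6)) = g - 6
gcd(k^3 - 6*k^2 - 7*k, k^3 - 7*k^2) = k^2 - 7*k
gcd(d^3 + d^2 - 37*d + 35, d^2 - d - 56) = d + 7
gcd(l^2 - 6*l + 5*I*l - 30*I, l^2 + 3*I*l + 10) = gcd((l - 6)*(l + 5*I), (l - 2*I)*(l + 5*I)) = l + 5*I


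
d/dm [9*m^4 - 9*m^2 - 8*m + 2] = 36*m^3 - 18*m - 8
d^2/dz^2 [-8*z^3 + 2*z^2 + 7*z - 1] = 4 - 48*z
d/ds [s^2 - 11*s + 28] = 2*s - 11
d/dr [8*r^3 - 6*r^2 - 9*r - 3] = 24*r^2 - 12*r - 9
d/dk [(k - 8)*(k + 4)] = 2*k - 4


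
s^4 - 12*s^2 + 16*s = s*(s - 2)^2*(s + 4)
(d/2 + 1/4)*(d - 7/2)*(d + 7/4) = d^3/2 - 5*d^2/8 - 7*d/2 - 49/32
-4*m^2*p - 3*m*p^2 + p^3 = p*(-4*m + p)*(m + p)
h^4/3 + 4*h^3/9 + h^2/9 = h^2*(h/3 + 1/3)*(h + 1/3)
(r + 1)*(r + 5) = r^2 + 6*r + 5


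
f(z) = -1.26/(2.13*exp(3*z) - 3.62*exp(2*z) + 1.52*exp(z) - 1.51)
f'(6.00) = 0.00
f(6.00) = 0.00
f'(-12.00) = 0.00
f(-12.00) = 0.83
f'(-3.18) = 0.03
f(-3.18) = 0.87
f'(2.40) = 0.00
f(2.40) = -0.00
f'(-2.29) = 0.06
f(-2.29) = 0.91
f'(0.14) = 1.39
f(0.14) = 0.96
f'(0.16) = 1.67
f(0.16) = 0.99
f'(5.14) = 0.00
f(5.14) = -0.00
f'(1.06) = 0.21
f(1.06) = -0.05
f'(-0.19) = -0.04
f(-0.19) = 0.83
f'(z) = -1.26*(-6.39*exp(3*z) + 7.24*exp(2*z) - 1.52*exp(z))/(2.13*exp(3*z) - 3.62*exp(2*z) + 1.52*exp(z) - 1.51)^2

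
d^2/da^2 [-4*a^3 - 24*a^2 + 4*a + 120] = -24*a - 48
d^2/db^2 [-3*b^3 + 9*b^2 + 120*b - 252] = 18 - 18*b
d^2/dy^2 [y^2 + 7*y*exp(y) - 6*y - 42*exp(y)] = 7*y*exp(y) - 28*exp(y) + 2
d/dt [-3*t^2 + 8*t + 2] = 8 - 6*t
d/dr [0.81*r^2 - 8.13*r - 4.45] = 1.62*r - 8.13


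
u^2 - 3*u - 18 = (u - 6)*(u + 3)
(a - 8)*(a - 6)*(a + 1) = a^3 - 13*a^2 + 34*a + 48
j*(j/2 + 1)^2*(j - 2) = j^4/4 + j^3/2 - j^2 - 2*j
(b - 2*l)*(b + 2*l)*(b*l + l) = b^3*l + b^2*l - 4*b*l^3 - 4*l^3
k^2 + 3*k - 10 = (k - 2)*(k + 5)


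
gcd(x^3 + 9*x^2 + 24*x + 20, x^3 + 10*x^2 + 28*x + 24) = x^2 + 4*x + 4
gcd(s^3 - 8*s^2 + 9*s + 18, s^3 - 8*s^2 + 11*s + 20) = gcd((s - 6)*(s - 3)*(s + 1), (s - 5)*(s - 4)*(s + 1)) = s + 1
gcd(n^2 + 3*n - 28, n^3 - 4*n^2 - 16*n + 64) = n - 4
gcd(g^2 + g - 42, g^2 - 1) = 1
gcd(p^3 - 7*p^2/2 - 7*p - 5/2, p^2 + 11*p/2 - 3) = 1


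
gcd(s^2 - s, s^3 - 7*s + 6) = s - 1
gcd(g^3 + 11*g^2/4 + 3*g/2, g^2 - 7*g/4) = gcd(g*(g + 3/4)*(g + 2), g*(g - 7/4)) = g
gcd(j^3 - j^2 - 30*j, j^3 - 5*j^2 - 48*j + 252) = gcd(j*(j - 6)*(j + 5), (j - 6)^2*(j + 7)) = j - 6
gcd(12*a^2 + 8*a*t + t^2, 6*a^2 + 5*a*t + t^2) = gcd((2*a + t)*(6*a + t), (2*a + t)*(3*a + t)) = 2*a + t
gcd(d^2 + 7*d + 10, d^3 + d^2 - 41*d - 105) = d + 5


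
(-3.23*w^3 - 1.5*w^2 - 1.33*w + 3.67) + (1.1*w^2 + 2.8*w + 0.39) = -3.23*w^3 - 0.4*w^2 + 1.47*w + 4.06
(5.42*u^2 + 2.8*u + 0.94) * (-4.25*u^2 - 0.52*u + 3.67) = -23.035*u^4 - 14.7184*u^3 + 14.4404*u^2 + 9.7872*u + 3.4498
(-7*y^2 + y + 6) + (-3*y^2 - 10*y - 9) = -10*y^2 - 9*y - 3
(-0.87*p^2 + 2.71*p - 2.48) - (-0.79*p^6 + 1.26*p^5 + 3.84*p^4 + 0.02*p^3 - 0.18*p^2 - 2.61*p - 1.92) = 0.79*p^6 - 1.26*p^5 - 3.84*p^4 - 0.02*p^3 - 0.69*p^2 + 5.32*p - 0.56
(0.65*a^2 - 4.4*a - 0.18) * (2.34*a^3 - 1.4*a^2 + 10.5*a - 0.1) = 1.521*a^5 - 11.206*a^4 + 12.5638*a^3 - 46.013*a^2 - 1.45*a + 0.018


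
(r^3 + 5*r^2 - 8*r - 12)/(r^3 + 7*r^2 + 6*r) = (r - 2)/r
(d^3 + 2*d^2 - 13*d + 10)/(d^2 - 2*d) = d + 4 - 5/d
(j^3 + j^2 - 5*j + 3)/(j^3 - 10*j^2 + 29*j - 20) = (j^2 + 2*j - 3)/(j^2 - 9*j + 20)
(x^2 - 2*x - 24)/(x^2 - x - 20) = (x - 6)/(x - 5)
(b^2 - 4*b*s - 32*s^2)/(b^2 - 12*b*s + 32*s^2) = (-b - 4*s)/(-b + 4*s)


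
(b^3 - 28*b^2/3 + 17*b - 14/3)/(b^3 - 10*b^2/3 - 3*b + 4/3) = (b^2 - 9*b + 14)/(b^2 - 3*b - 4)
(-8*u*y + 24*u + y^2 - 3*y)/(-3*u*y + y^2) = (8*u*y - 24*u - y^2 + 3*y)/(y*(3*u - y))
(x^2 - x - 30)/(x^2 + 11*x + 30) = (x - 6)/(x + 6)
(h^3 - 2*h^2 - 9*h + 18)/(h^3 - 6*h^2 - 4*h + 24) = (h^2 - 9)/(h^2 - 4*h - 12)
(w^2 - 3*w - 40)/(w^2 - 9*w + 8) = (w + 5)/(w - 1)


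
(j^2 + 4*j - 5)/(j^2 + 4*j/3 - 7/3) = 3*(j + 5)/(3*j + 7)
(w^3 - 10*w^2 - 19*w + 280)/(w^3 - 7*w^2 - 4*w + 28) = (w^2 - 3*w - 40)/(w^2 - 4)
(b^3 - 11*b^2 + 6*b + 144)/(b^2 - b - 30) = (b^2 - 5*b - 24)/(b + 5)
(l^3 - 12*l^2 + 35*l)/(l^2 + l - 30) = l*(l - 7)/(l + 6)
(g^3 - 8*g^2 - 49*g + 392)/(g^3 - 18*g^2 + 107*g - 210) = (g^2 - g - 56)/(g^2 - 11*g + 30)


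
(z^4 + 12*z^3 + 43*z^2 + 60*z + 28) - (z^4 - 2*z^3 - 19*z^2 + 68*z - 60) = 14*z^3 + 62*z^2 - 8*z + 88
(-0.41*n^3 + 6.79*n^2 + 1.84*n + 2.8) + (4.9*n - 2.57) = -0.41*n^3 + 6.79*n^2 + 6.74*n + 0.23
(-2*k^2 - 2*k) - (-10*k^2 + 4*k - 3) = 8*k^2 - 6*k + 3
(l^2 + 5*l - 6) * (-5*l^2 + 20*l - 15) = -5*l^4 - 5*l^3 + 115*l^2 - 195*l + 90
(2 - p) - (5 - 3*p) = 2*p - 3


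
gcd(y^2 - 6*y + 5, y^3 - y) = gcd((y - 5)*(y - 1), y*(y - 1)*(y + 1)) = y - 1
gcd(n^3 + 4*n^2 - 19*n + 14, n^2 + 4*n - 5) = n - 1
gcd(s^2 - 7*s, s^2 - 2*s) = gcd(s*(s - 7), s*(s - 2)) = s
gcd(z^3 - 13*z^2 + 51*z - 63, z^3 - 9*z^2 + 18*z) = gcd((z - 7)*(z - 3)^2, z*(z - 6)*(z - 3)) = z - 3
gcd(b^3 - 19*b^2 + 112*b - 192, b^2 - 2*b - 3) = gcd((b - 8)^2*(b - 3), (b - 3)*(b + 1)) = b - 3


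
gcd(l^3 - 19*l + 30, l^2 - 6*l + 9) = l - 3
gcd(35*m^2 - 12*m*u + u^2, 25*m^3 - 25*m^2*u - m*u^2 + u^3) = -5*m + u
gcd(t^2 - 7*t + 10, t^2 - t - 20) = t - 5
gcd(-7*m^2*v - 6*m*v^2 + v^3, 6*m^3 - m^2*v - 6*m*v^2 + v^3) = m + v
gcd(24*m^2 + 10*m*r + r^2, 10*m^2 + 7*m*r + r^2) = 1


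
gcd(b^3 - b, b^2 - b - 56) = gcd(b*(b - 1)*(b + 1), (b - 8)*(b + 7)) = 1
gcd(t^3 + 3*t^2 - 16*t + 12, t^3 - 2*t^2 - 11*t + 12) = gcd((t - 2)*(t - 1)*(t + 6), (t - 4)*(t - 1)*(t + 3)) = t - 1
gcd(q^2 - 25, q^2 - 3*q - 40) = q + 5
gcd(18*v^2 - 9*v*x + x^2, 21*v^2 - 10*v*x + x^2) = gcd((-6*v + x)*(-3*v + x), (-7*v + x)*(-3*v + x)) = -3*v + x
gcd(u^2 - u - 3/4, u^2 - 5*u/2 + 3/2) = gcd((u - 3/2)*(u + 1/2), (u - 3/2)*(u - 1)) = u - 3/2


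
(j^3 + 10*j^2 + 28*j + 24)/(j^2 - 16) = (j^3 + 10*j^2 + 28*j + 24)/(j^2 - 16)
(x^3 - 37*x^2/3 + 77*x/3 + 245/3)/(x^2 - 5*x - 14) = (3*x^2 - 16*x - 35)/(3*(x + 2))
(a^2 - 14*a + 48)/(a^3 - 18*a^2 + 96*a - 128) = (a - 6)/(a^2 - 10*a + 16)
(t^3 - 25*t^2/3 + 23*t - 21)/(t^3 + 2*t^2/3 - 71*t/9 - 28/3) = 3*(3*t^2 - 16*t + 21)/(9*t^2 + 33*t + 28)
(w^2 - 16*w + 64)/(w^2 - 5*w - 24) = (w - 8)/(w + 3)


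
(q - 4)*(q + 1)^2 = q^3 - 2*q^2 - 7*q - 4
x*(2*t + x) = 2*t*x + x^2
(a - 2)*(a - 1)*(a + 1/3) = a^3 - 8*a^2/3 + a + 2/3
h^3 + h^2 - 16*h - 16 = (h - 4)*(h + 1)*(h + 4)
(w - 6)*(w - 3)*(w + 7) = w^3 - 2*w^2 - 45*w + 126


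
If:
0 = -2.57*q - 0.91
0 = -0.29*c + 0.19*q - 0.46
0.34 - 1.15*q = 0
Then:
No Solution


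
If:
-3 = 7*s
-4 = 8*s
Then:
No Solution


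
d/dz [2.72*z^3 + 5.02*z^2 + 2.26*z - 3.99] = 8.16*z^2 + 10.04*z + 2.26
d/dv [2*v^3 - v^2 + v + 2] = 6*v^2 - 2*v + 1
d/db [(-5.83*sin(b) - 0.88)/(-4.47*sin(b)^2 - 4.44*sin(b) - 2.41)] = (-26.0601*sin(b)^2 - 7.8672*sin(b) + 10.1431)*cos(b)/(19.9809*sin(b)^4 + 39.6936*sin(b)^3 + 41.259*sin(b)^2 + 21.4008*sin(b) + 5.8081)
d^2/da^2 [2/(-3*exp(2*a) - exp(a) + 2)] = 2*(-2*(6*exp(a) + 1)^2*exp(a) + (12*exp(a) + 1)*(3*exp(2*a) + exp(a) - 2))*exp(a)/(3*exp(2*a) + exp(a) - 2)^3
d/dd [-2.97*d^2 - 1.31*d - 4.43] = -5.94*d - 1.31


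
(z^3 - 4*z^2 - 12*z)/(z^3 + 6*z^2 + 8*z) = (z - 6)/(z + 4)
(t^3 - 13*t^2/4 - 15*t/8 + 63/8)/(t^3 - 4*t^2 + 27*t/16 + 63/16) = 2*(2*t + 3)/(4*t + 3)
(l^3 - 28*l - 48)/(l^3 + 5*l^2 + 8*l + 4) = (l^2 - 2*l - 24)/(l^2 + 3*l + 2)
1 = 1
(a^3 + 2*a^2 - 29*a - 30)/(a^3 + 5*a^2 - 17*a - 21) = (a^2 + a - 30)/(a^2 + 4*a - 21)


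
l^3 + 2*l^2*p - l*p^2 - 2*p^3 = (l - p)*(l + p)*(l + 2*p)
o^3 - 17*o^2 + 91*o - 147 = (o - 7)^2*(o - 3)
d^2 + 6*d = d*(d + 6)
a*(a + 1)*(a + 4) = a^3 + 5*a^2 + 4*a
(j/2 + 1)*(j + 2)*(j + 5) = j^3/2 + 9*j^2/2 + 12*j + 10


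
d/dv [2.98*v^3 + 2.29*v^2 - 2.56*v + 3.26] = 8.94*v^2 + 4.58*v - 2.56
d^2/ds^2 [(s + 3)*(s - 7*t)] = 2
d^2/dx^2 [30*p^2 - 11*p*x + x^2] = 2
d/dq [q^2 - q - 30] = 2*q - 1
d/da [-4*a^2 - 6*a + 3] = -8*a - 6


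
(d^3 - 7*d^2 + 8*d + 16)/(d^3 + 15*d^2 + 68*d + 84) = (d^3 - 7*d^2 + 8*d + 16)/(d^3 + 15*d^2 + 68*d + 84)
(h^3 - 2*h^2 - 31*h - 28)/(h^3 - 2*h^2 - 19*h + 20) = (h^2 - 6*h - 7)/(h^2 - 6*h + 5)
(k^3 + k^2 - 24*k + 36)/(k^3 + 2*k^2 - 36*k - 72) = (k^2 - 5*k + 6)/(k^2 - 4*k - 12)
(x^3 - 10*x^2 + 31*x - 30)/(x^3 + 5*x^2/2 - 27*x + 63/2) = 2*(x^2 - 7*x + 10)/(2*x^2 + 11*x - 21)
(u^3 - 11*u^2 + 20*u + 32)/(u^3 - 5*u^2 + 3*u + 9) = (u^2 - 12*u + 32)/(u^2 - 6*u + 9)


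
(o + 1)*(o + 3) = o^2 + 4*o + 3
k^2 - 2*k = k*(k - 2)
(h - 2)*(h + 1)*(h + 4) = h^3 + 3*h^2 - 6*h - 8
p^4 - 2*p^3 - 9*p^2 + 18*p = p*(p - 3)*(p - 2)*(p + 3)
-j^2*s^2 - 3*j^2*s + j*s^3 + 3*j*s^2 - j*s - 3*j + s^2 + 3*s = (-j + s)*(s + 3)*(j*s + 1)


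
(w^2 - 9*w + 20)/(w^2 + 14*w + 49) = (w^2 - 9*w + 20)/(w^2 + 14*w + 49)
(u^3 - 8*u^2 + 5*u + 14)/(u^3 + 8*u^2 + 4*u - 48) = (u^2 - 6*u - 7)/(u^2 + 10*u + 24)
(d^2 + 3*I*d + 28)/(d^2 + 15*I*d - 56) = (d - 4*I)/(d + 8*I)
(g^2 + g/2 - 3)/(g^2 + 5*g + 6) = (g - 3/2)/(g + 3)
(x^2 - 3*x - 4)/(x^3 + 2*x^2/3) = 3*(x^2 - 3*x - 4)/(x^2*(3*x + 2))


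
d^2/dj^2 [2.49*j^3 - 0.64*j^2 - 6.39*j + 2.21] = 14.94*j - 1.28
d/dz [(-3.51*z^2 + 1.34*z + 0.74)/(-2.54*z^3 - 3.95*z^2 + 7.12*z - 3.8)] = (-8.9154*z^4 + 6.8072*z^3 - 14.0594*z^2 + 32.522*z - 10.3608)/(6.4516*z^6 + 20.066*z^5 - 20.5671*z^4 - 36.944*z^3 + 80.7144*z^2 - 54.112*z + 14.44)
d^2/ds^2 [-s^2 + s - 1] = -2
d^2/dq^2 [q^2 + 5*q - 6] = 2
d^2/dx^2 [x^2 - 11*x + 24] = 2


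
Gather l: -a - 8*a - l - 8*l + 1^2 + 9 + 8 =-9*a - 9*l + 18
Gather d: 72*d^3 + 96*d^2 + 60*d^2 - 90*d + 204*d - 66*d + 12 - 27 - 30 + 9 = 72*d^3 + 156*d^2 + 48*d - 36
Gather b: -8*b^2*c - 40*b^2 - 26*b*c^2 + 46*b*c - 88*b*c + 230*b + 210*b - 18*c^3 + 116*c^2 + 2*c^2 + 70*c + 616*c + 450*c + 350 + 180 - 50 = b^2*(-8*c - 40) + b*(-26*c^2 - 42*c + 440) - 18*c^3 + 118*c^2 + 1136*c + 480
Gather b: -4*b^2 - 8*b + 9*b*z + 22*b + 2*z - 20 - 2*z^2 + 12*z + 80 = -4*b^2 + b*(9*z + 14) - 2*z^2 + 14*z + 60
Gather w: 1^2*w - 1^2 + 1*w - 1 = 2*w - 2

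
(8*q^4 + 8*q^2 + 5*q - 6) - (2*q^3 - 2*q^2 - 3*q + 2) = 8*q^4 - 2*q^3 + 10*q^2 + 8*q - 8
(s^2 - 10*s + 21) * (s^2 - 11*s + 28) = s^4 - 21*s^3 + 159*s^2 - 511*s + 588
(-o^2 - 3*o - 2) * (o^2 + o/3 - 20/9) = -o^4 - 10*o^3/3 - 7*o^2/9 + 6*o + 40/9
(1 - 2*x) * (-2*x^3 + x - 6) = 4*x^4 - 2*x^3 - 2*x^2 + 13*x - 6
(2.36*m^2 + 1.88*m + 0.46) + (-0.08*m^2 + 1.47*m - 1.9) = 2.28*m^2 + 3.35*m - 1.44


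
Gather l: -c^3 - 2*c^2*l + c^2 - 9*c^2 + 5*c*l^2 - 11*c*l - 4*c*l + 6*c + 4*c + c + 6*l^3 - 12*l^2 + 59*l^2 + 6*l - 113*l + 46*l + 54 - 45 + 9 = -c^3 - 8*c^2 + 11*c + 6*l^3 + l^2*(5*c + 47) + l*(-2*c^2 - 15*c - 61) + 18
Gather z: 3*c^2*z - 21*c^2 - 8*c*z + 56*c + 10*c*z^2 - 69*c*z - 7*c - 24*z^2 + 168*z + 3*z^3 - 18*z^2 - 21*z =-21*c^2 + 49*c + 3*z^3 + z^2*(10*c - 42) + z*(3*c^2 - 77*c + 147)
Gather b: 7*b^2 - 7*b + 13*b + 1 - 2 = 7*b^2 + 6*b - 1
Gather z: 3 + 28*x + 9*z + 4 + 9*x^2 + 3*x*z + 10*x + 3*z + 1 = 9*x^2 + 38*x + z*(3*x + 12) + 8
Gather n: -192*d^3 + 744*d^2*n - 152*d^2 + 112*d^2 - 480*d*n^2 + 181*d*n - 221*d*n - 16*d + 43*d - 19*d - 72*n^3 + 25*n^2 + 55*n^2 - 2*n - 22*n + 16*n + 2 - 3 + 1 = -192*d^3 - 40*d^2 + 8*d - 72*n^3 + n^2*(80 - 480*d) + n*(744*d^2 - 40*d - 8)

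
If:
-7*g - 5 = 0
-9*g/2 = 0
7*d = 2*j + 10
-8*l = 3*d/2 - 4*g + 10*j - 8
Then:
No Solution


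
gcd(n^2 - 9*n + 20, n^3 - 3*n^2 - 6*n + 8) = n - 4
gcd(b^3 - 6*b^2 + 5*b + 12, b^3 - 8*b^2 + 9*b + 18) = b^2 - 2*b - 3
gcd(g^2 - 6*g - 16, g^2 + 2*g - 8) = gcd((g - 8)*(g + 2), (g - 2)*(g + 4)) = 1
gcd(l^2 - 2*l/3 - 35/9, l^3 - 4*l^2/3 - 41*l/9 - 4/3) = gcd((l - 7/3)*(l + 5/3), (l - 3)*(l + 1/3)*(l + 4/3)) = 1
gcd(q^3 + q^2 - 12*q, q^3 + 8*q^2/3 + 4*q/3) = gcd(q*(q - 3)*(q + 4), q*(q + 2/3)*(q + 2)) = q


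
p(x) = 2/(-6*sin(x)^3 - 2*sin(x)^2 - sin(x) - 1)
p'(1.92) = -0.19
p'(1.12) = 0.27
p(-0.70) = 4.78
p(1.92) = -0.23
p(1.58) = -0.20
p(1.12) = -0.25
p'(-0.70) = 51.51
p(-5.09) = -0.24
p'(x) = 2*(18*sin(x)^2*cos(x) + 4*sin(x)*cos(x) + cos(x))/(-6*sin(x)^3 - 2*sin(x)^2 - sin(x) - 1)^2 = 2*(18*sin(x)^2 + 4*sin(x) + 1)*cos(x)/(6*sin(x)^3 + 2*sin(x)^2 + sin(x) + 1)^2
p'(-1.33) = 0.52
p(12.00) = -17.80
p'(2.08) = -0.33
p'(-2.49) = -188.83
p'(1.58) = -0.00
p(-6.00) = -1.28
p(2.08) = -0.27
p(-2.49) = 9.56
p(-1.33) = 0.56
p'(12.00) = 539.76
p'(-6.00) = 2.76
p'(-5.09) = 0.21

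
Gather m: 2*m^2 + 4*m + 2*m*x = 2*m^2 + m*(2*x + 4)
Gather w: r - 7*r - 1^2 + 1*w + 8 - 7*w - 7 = -6*r - 6*w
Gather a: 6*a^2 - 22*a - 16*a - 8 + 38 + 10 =6*a^2 - 38*a + 40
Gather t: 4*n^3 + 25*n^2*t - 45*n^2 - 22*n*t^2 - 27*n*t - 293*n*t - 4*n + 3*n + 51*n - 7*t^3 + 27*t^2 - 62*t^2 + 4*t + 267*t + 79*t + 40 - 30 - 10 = 4*n^3 - 45*n^2 + 50*n - 7*t^3 + t^2*(-22*n - 35) + t*(25*n^2 - 320*n + 350)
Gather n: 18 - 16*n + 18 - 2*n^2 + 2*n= -2*n^2 - 14*n + 36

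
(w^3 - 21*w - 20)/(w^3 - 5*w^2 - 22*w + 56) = (w^2 - 4*w - 5)/(w^2 - 9*w + 14)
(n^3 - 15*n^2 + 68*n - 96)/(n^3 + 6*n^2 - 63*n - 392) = (n^2 - 7*n + 12)/(n^2 + 14*n + 49)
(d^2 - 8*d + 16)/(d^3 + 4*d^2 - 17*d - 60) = (d - 4)/(d^2 + 8*d + 15)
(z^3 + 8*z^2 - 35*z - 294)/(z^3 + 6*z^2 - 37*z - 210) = (z + 7)/(z + 5)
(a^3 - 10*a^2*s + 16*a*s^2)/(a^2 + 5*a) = (a^2 - 10*a*s + 16*s^2)/(a + 5)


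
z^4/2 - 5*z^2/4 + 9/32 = (z/2 + 1/4)*(z - 3/2)*(z - 1/2)*(z + 3/2)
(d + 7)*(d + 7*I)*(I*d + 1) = I*d^3 - 6*d^2 + 7*I*d^2 - 42*d + 7*I*d + 49*I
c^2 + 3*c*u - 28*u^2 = (c - 4*u)*(c + 7*u)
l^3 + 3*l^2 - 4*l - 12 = (l - 2)*(l + 2)*(l + 3)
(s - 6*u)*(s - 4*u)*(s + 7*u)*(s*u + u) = s^4*u - 3*s^3*u^2 + s^3*u - 46*s^2*u^3 - 3*s^2*u^2 + 168*s*u^4 - 46*s*u^3 + 168*u^4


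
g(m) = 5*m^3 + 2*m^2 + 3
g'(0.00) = 0.00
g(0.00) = 3.00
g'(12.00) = 2208.00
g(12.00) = 8931.00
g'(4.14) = 273.65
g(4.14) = 392.07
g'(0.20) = 1.40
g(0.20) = 3.12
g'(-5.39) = 414.22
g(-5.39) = -721.85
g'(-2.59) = 90.26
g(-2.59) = -70.45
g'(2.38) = 94.49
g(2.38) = 81.74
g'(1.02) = 19.69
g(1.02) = 10.39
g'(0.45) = 4.84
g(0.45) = 3.86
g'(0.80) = 12.80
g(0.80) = 6.84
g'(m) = 15*m^2 + 4*m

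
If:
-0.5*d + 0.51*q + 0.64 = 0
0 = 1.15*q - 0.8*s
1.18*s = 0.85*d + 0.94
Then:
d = 3.77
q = 2.45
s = 3.52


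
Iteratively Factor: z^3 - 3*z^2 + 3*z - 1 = (z - 1)*(z^2 - 2*z + 1) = (z - 1)^2*(z - 1)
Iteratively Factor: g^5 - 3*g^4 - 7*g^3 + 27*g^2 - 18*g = (g + 3)*(g^4 - 6*g^3 + 11*g^2 - 6*g) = g*(g + 3)*(g^3 - 6*g^2 + 11*g - 6) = g*(g - 3)*(g + 3)*(g^2 - 3*g + 2) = g*(g - 3)*(g - 1)*(g + 3)*(g - 2)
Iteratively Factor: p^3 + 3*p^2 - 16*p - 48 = (p + 4)*(p^2 - p - 12) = (p - 4)*(p + 4)*(p + 3)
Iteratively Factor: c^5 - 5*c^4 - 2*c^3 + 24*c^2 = (c - 4)*(c^4 - c^3 - 6*c^2) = (c - 4)*(c + 2)*(c^3 - 3*c^2) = c*(c - 4)*(c + 2)*(c^2 - 3*c) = c^2*(c - 4)*(c + 2)*(c - 3)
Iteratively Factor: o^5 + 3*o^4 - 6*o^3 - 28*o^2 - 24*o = (o)*(o^4 + 3*o^3 - 6*o^2 - 28*o - 24) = o*(o + 2)*(o^3 + o^2 - 8*o - 12) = o*(o + 2)^2*(o^2 - o - 6) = o*(o - 3)*(o + 2)^2*(o + 2)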